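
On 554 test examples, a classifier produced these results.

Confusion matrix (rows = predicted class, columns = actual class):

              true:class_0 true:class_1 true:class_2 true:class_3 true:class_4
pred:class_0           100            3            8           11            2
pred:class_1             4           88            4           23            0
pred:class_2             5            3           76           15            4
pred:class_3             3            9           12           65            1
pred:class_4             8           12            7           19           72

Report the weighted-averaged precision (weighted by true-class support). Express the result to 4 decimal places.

Per-class precision (TP/(TP+FP)):
  class_0: TP=100, FP=3+8+11+2=24 → 100/124 = 0.80645
  class_1: TP=88, FP=4+4+23+0=31 → 88/119 = 0.73950
  class_2: TP=76, FP=5+3+15+4=27 → 76/103 = 0.73786
  class_3: TP=65, FP=3+9+12+1=25 → 65/90 = 0.72222
  class_4: TP=72, FP=8+12+7+19=46 → 72/118 = 0.61017
Weighted-precision = Σ (supportᵢ/N)·precisionᵢ with N=554: (120/554)·0.80645 + (115/554)·0.73950 + (107/554)·0.73786 + (133/554)·0.72222 + (79/554)·0.61017 = 0.7311

0.7311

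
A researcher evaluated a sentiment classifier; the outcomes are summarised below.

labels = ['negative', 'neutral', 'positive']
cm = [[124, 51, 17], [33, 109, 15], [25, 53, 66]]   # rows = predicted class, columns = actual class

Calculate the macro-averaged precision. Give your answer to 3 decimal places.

0.599

Per-class precision (TP/(TP+FP)):
  negative: TP=124, FP=51+17=68 → 124/192 = 0.6458
  neutral: TP=109, FP=33+15=48 → 109/157 = 0.6943
  positive: TP=66, FP=25+53=78 → 66/144 = 0.4583
Macro-precision = mean = (0.6458 + 0.6943 + 0.4583) / 3 = 0.599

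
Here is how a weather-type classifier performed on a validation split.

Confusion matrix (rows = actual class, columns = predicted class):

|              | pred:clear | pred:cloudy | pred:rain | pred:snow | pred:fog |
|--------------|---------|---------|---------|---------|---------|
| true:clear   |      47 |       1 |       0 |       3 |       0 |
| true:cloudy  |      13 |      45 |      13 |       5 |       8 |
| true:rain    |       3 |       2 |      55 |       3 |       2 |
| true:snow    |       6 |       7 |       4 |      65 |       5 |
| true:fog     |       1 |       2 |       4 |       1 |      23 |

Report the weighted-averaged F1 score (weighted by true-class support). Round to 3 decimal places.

Per-class F1 score (2·TP/(2·TP+FP+FN)):
  clear: TP=47, FP=13+3+6+1=23, FN=1+0+3+0=4 → 94/121 = 0.7769
  cloudy: TP=45, FP=1+2+7+2=12, FN=13+13+5+8=39 → 90/141 = 0.6383
  rain: TP=55, FP=0+13+4+4=21, FN=3+2+3+2=10 → 110/141 = 0.7801
  snow: TP=65, FP=3+5+3+1=12, FN=6+7+4+5=22 → 130/164 = 0.7927
  fog: TP=23, FP=0+8+2+5=15, FN=1+2+4+1=8 → 46/69 = 0.6667
Weighted-F1 score = Σ (supportᵢ/N)·F1 scoreᵢ with N=318: (51/318)·0.7769 + (84/318)·0.6383 + (65/318)·0.7801 + (87/318)·0.7927 + (31/318)·0.6667 = 0.735

0.735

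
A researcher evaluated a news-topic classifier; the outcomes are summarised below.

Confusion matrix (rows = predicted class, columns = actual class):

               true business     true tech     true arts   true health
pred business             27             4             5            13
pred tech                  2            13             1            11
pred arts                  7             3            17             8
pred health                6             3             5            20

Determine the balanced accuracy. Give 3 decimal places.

Balanced accuracy = mean of per-class recall.
  business: recall = 27/42 = 0.6429
  tech: recall = 13/23 = 0.5652
  arts: recall = 17/28 = 0.6071
  health: recall = 20/52 = 0.3846
Mean = (0.6429 + 0.5652 + 0.6071 + 0.3846) / 4 = 0.550

0.550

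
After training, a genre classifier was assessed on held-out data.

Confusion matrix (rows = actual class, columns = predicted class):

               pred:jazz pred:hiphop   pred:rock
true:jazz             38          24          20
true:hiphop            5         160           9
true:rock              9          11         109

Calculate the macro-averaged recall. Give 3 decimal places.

Per-class recall (TP/(TP+FN)):
  jazz: TP=38, FN=24+20=44 → 38/82 = 0.4634
  hiphop: TP=160, FN=5+9=14 → 160/174 = 0.9195
  rock: TP=109, FN=9+11=20 → 109/129 = 0.8450
Macro-recall = mean = (0.4634 + 0.9195 + 0.8450) / 3 = 0.743

0.743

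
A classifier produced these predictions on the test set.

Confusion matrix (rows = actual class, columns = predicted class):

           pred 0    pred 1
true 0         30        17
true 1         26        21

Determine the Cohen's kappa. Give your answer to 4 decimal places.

0.0851

Observed agreement pₒ = trace/N = 51/94 = 0.54255
Expected agreement pₑ = Σ (rowᵢ·colᵢ)/N² = (47·56 + 47·38)/94² = 0.50000
κ = (pₒ − pₑ)/(1 − pₑ) = (0.54255 − 0.50000)/(1 − 0.50000) = 0.0851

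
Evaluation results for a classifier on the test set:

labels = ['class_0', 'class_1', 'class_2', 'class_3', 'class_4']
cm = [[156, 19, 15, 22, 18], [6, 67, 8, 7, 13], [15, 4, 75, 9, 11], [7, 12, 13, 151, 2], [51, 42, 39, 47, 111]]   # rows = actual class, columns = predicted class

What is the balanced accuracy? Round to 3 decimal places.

0.640

Balanced accuracy = mean of per-class recall.
  class_0: recall = 156/230 = 0.6783
  class_1: recall = 67/101 = 0.6634
  class_2: recall = 75/114 = 0.6579
  class_3: recall = 151/185 = 0.8162
  class_4: recall = 111/290 = 0.3828
Mean = (0.6783 + 0.6634 + 0.6579 + 0.8162 + 0.3828) / 5 = 0.640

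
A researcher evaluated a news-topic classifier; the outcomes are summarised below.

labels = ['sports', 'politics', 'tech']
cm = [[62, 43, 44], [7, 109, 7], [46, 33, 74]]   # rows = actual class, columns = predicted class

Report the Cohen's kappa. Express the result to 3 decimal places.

Observed agreement pₒ = trace/N = 245/425 = 0.5765
Expected agreement pₑ = Σ (rowᵢ·colᵢ)/N² = (149·115 + 123·185 + 153·125)/425² = 0.3267
κ = (pₒ − pₑ)/(1 − pₑ) = (0.5765 − 0.3267)/(1 − 0.3267) = 0.371

0.371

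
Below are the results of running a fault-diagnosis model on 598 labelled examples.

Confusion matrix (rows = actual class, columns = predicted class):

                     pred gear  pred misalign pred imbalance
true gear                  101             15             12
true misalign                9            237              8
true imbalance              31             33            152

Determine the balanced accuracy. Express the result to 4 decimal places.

Balanced accuracy = mean of per-class recall.
  gear: recall = 101/128 = 0.78906
  misalign: recall = 237/254 = 0.93307
  imbalance: recall = 152/216 = 0.70370
Mean = (0.78906 + 0.93307 + 0.70370) / 3 = 0.8086

0.8086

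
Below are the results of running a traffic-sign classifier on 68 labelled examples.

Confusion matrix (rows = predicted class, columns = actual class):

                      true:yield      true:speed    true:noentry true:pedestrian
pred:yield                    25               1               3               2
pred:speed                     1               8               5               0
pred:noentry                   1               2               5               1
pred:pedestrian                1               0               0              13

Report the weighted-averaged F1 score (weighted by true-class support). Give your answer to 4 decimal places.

0.7433

Per-class F1 score (2·TP/(2·TP+FP+FN)):
  yield: TP=25, FP=1+3+2=6, FN=1+1+1=3 → 50/59 = 0.84746
  speed: TP=8, FP=1+5+0=6, FN=1+2+0=3 → 16/25 = 0.64000
  noentry: TP=5, FP=1+2+1=4, FN=3+5+0=8 → 10/22 = 0.45455
  pedestrian: TP=13, FP=1+0+0=1, FN=2+0+1=3 → 26/30 = 0.86667
Weighted-F1 score = Σ (supportᵢ/N)·F1 scoreᵢ with N=68: (28/68)·0.84746 + (11/68)·0.64000 + (13/68)·0.45455 + (16/68)·0.86667 = 0.7433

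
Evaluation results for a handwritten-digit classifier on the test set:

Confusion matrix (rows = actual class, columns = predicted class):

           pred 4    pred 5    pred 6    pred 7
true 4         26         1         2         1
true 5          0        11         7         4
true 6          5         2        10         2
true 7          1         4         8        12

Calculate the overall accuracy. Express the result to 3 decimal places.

0.615

Accuracy = trace / total = (26+11+10+12=59) / 96 = 59/96 = 0.615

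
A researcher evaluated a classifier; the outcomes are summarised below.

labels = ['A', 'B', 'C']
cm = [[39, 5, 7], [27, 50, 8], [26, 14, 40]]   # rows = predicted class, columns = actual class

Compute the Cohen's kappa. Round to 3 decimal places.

0.407

Observed agreement pₒ = trace/N = 129/216 = 0.5972
Expected agreement pₑ = Σ (rowᵢ·colᵢ)/N² = (92·51 + 69·85 + 55·80)/216² = 0.3206
κ = (pₒ − pₑ)/(1 − pₑ) = (0.5972 − 0.3206)/(1 − 0.3206) = 0.407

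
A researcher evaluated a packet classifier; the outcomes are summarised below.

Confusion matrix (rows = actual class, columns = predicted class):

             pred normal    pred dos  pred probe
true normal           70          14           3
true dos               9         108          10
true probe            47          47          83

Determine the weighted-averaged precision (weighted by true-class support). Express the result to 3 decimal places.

Per-class precision (TP/(TP+FP)):
  normal: TP=70, FP=9+47=56 → 70/126 = 0.5556
  dos: TP=108, FP=14+47=61 → 108/169 = 0.6391
  probe: TP=83, FP=3+10=13 → 83/96 = 0.8646
Weighted-precision = Σ (supportᵢ/N)·precisionᵢ with N=391: (87/391)·0.5556 + (127/391)·0.6391 + (177/391)·0.8646 = 0.723

0.723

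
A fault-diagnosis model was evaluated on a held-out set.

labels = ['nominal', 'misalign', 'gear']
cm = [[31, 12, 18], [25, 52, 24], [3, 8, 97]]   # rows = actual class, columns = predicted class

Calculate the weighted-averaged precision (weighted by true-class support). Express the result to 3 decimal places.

0.668

Per-class precision (TP/(TP+FP)):
  nominal: TP=31, FP=25+3=28 → 31/59 = 0.5254
  misalign: TP=52, FP=12+8=20 → 52/72 = 0.7222
  gear: TP=97, FP=18+24=42 → 97/139 = 0.6978
Weighted-precision = Σ (supportᵢ/N)·precisionᵢ with N=270: (61/270)·0.5254 + (101/270)·0.7222 + (108/270)·0.6978 = 0.668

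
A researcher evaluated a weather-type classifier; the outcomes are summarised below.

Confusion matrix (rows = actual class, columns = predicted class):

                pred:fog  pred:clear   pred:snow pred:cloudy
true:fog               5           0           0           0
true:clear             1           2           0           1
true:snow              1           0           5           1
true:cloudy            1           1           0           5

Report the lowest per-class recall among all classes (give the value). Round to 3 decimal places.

Per-class recall (TP/(TP+FN)):
  fog: TP=5, FN=0+0+0=0 → 5/5 = 1.0000
  clear: TP=2, FN=1+0+1=2 → 2/4 = 0.5000
  snow: TP=5, FN=1+0+1=2 → 5/7 = 0.7143
  cloudy: TP=5, FN=1+1+0=2 → 5/7 = 0.7143
Lowest is class 'clear' with recall = 0.500.

0.500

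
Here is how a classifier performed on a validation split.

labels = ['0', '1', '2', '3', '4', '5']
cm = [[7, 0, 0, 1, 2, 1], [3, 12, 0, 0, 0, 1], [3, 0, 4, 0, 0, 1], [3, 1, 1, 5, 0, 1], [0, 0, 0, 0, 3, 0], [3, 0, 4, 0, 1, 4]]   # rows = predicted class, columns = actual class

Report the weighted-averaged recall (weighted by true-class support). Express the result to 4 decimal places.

Per-class recall (TP/(TP+FN)):
  0: TP=7, FN=3+3+3+0+3=12 → 7/19 = 0.36842
  1: TP=12, FN=0+0+1+0+0=1 → 12/13 = 0.92308
  2: TP=4, FN=0+0+1+0+4=5 → 4/9 = 0.44444
  3: TP=5, FN=1+0+0+0+0=1 → 5/6 = 0.83333
  4: TP=3, FN=2+0+0+0+1=3 → 3/6 = 0.50000
  5: TP=4, FN=1+1+1+1+0=4 → 4/8 = 0.50000
Weighted-recall = Σ (supportᵢ/N)·recallᵢ with N=61: (19/61)·0.36842 + (13/61)·0.92308 + (9/61)·0.44444 + (6/61)·0.83333 + (6/61)·0.50000 + (8/61)·0.50000 = 0.5738

0.5738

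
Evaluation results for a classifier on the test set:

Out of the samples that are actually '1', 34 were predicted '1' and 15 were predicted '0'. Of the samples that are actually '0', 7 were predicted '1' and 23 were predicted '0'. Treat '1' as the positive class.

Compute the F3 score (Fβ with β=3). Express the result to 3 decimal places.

Fβ = (1+β²)·TP / ((1+β²)·TP + β²·FN + FP), with β²=9
= 10·34 / (10·34 + 9·15 + 7) = 0.705

0.705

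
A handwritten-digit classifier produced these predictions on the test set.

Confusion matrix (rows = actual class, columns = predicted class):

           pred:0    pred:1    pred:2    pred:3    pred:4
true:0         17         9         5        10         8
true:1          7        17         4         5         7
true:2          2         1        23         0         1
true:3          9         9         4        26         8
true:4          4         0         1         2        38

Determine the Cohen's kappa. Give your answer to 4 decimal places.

Observed agreement pₒ = trace/N = 121/217 = 0.55760
Expected agreement pₑ = Σ (rowᵢ·colᵢ)/N² = (49·39 + 40·36 + 27·37 + 56·43 + 45·62)/217² = 0.20276
κ = (pₒ − pₑ)/(1 − pₑ) = (0.55760 − 0.20276)/(1 − 0.20276) = 0.4451

0.4451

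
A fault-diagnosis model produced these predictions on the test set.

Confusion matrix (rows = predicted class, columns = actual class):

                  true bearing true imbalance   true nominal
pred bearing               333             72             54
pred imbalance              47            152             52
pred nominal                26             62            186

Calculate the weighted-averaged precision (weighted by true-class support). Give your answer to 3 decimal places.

0.677

Per-class precision (TP/(TP+FP)):
  bearing: TP=333, FP=72+54=126 → 333/459 = 0.7255
  imbalance: TP=152, FP=47+52=99 → 152/251 = 0.6056
  nominal: TP=186, FP=26+62=88 → 186/274 = 0.6788
Weighted-precision = Σ (supportᵢ/N)·precisionᵢ with N=984: (406/984)·0.7255 + (286/984)·0.6056 + (292/984)·0.6788 = 0.677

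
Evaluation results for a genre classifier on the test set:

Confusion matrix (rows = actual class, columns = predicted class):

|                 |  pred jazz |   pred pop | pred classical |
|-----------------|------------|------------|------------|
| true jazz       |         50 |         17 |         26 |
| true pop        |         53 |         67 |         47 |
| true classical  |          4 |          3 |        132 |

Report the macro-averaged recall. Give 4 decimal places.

0.6295

Per-class recall (TP/(TP+FN)):
  jazz: TP=50, FN=17+26=43 → 50/93 = 0.53763
  pop: TP=67, FN=53+47=100 → 67/167 = 0.40120
  classical: TP=132, FN=4+3=7 → 132/139 = 0.94964
Macro-recall = mean = (0.53763 + 0.40120 + 0.94964) / 3 = 0.6295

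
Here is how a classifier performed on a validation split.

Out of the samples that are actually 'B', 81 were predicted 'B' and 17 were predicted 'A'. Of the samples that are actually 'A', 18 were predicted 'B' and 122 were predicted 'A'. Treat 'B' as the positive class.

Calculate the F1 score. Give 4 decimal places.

0.8223

Precision = TP/(TP+FP) = 81/99 = 0.8182
Recall = TP/(TP+FN) = 81/98 = 0.8265
F1 = 2·TP/(2·TP+FP+FN) = 162/197 = 0.8223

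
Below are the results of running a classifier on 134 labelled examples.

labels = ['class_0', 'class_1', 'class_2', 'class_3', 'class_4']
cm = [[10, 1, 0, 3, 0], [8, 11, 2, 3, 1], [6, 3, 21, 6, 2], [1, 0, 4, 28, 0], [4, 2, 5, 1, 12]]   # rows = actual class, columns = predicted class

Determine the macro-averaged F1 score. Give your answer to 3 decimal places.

0.592

Per-class F1 score (2·TP/(2·TP+FP+FN)):
  class_0: TP=10, FP=8+6+1+4=19, FN=1+0+3+0=4 → 20/43 = 0.4651
  class_1: TP=11, FP=1+3+0+2=6, FN=8+2+3+1=14 → 22/42 = 0.5238
  class_2: TP=21, FP=0+2+4+5=11, FN=6+3+6+2=17 → 42/70 = 0.6000
  class_3: TP=28, FP=3+3+6+1=13, FN=1+0+4+0=5 → 56/74 = 0.7568
  class_4: TP=12, FP=0+1+2+0=3, FN=4+2+5+1=12 → 24/39 = 0.6154
Macro-F1 score = mean = (0.4651 + 0.5238 + 0.6000 + 0.7568 + 0.6154) / 5 = 0.592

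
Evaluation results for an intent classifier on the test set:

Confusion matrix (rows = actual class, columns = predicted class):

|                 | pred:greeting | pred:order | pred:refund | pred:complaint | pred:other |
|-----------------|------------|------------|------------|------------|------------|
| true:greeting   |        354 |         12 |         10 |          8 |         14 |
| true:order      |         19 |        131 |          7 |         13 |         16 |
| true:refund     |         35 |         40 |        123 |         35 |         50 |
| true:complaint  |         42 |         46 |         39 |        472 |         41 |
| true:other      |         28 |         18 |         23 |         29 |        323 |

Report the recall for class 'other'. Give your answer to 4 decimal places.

0.7672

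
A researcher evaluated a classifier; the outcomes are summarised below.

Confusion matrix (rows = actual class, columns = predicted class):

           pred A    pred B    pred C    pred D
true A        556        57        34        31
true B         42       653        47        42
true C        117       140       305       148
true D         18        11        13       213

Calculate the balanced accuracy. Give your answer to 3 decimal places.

0.729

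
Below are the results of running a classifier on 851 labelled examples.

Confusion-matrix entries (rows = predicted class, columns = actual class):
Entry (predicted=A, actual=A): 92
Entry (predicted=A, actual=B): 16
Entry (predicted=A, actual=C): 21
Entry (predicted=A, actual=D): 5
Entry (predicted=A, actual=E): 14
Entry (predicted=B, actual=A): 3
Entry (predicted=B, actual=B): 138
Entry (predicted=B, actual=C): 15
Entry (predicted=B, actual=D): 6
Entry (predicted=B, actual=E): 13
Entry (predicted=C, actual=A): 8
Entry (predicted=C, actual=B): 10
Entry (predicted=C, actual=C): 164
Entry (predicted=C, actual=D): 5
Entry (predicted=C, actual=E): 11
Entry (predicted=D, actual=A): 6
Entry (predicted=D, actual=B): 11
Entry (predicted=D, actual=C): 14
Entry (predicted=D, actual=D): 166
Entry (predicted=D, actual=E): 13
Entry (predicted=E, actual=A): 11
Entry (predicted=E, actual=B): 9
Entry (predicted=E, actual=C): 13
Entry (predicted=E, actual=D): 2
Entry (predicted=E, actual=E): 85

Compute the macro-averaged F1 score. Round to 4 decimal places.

Per-class F1 score (2·TP/(2·TP+FP+FN)):
  A: TP=92, FP=16+21+5+14=56, FN=3+8+6+11=28 → 184/268 = 0.68657
  B: TP=138, FP=3+15+6+13=37, FN=16+10+11+9=46 → 276/359 = 0.76880
  C: TP=164, FP=8+10+5+11=34, FN=21+15+14+13=63 → 328/425 = 0.77176
  D: TP=166, FP=6+11+14+13=44, FN=5+6+5+2=18 → 332/394 = 0.84264
  E: TP=85, FP=11+9+13+2=35, FN=14+13+11+13=51 → 170/256 = 0.66406
Macro-F1 score = mean = (0.68657 + 0.76880 + 0.77176 + 0.84264 + 0.66406) / 5 = 0.7468

0.7468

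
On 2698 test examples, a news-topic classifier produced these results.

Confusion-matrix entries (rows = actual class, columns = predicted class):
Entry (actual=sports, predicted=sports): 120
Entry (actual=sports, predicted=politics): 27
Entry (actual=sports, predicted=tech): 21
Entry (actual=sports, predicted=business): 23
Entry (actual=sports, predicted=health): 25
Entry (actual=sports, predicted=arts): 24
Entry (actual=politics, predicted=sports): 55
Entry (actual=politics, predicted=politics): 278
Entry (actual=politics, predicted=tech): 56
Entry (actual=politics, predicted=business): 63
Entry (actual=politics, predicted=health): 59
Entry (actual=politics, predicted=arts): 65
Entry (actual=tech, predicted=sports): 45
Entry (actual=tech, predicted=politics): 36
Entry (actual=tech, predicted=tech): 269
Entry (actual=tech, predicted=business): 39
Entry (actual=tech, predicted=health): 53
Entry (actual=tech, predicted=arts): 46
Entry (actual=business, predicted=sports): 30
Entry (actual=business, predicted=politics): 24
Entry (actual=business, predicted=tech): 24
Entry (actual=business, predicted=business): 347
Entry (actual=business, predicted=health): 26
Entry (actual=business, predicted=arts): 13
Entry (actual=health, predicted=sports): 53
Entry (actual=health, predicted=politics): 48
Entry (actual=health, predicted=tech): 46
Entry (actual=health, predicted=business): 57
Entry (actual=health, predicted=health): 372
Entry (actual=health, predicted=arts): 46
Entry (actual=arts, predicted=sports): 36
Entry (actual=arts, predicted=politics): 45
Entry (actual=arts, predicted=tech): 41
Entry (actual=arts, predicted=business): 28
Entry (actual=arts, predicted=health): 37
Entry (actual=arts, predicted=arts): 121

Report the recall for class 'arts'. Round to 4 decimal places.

0.3929

One-vs-rest for 'arts': TP = diagonal; FP = other classes predicted 'arts'; FN = 'arts' predicted as other.
recall = TP/(TP+FN).
arts: TP=121, FN=36+45+41+28+37=187 → 121/308 = 0.39286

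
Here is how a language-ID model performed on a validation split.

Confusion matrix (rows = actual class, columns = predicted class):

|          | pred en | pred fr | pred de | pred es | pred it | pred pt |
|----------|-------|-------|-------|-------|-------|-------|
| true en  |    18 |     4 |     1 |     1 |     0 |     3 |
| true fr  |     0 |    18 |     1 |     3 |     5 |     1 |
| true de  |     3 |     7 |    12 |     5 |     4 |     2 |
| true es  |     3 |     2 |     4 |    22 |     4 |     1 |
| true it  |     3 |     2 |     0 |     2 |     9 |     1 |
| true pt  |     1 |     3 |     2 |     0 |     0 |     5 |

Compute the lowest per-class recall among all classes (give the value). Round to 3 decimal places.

Per-class recall (TP/(TP+FN)):
  en: TP=18, FN=4+1+1+0+3=9 → 18/27 = 0.6667
  fr: TP=18, FN=0+1+3+5+1=10 → 18/28 = 0.6429
  de: TP=12, FN=3+7+5+4+2=21 → 12/33 = 0.3636
  es: TP=22, FN=3+2+4+4+1=14 → 22/36 = 0.6111
  it: TP=9, FN=3+2+0+2+1=8 → 9/17 = 0.5294
  pt: TP=5, FN=1+3+2+0+0=6 → 5/11 = 0.4545
Lowest is class 'de' with recall = 0.364.

0.364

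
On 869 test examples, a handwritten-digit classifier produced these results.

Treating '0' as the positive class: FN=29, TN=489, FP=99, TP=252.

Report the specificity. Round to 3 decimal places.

Specificity = TN/(TN+FP) = 489/(489+99) = 0.832

0.832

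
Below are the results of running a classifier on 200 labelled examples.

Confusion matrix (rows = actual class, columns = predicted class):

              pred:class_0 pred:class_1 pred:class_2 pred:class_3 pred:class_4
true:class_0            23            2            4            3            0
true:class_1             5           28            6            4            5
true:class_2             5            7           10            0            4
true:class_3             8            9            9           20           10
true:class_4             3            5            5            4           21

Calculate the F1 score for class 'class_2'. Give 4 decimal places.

0.3333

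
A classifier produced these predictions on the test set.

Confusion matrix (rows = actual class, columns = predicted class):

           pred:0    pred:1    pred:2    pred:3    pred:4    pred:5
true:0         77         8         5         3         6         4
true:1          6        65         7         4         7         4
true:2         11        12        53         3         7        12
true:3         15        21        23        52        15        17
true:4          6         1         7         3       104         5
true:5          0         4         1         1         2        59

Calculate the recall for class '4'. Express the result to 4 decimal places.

Take TP from the diagonal, FP from the rest of the '4' prediction marginal, FN from the rest of the '4' actual marginal.
recall = TP/(TP+FN).
4: TP=104, FN=6+1+7+3+5=22 → 104/126 = 0.82540

0.8254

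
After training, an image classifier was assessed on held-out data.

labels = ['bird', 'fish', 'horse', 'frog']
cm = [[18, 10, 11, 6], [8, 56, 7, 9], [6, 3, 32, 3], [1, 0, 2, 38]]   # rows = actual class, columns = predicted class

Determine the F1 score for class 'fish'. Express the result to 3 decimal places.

0.752

Take TP from the diagonal, FP from the rest of the 'fish' prediction marginal, FN from the rest of the 'fish' actual marginal.
F1 score = 2·TP/(2·TP+FP+FN).
fish: TP=56, FP=10+3+0=13, FN=8+7+9=24 → 112/149 = 0.7517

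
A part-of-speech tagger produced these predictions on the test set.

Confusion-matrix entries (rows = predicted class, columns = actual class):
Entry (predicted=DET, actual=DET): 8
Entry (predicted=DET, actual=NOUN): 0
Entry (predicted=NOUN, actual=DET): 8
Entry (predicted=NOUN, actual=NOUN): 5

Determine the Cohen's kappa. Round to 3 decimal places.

Observed agreement pₒ = trace/N = 13/21 = 0.6190
Expected agreement pₑ = Σ (rowᵢ·colᵢ)/N² = (16·8 + 5·13)/21² = 0.4376
κ = (pₒ − pₑ)/(1 − pₑ) = (0.6190 − 0.4376)/(1 − 0.4376) = 0.323

0.323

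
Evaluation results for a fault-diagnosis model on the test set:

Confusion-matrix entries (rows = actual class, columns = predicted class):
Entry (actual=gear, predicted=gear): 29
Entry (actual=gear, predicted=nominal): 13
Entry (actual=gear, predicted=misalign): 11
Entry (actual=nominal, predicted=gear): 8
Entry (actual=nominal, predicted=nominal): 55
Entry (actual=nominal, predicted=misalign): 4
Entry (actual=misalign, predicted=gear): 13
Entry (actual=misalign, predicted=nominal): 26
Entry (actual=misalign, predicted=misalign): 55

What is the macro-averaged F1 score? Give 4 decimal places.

Per-class F1 score (2·TP/(2·TP+FP+FN)):
  gear: TP=29, FP=8+13=21, FN=13+11=24 → 58/103 = 0.56311
  nominal: TP=55, FP=13+26=39, FN=8+4=12 → 110/161 = 0.68323
  misalign: TP=55, FP=11+4=15, FN=13+26=39 → 110/164 = 0.67073
Macro-F1 score = mean = (0.56311 + 0.68323 + 0.67073) / 3 = 0.6390

0.6390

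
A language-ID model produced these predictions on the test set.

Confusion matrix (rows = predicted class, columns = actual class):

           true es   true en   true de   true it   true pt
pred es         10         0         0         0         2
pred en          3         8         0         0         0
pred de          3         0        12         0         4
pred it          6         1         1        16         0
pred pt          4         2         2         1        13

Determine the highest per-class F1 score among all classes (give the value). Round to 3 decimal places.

0.780

Per-class F1 score (2·TP/(2·TP+FP+FN)):
  es: TP=10, FP=0+0+0+2=2, FN=3+3+6+4=16 → 20/38 = 0.5263
  en: TP=8, FP=3+0+0+0=3, FN=0+0+1+2=3 → 16/22 = 0.7273
  de: TP=12, FP=3+0+0+4=7, FN=0+0+1+2=3 → 24/34 = 0.7059
  it: TP=16, FP=6+1+1+0=8, FN=0+0+0+1=1 → 32/41 = 0.7805
  pt: TP=13, FP=4+2+2+1=9, FN=2+0+4+0=6 → 26/41 = 0.6341
Highest is class 'it' with F1 score = 0.780.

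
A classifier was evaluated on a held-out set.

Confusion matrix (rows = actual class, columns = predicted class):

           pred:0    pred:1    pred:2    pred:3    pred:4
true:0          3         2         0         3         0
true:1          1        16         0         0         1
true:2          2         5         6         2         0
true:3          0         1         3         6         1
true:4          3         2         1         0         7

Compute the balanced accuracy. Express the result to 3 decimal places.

0.550

Balanced accuracy = mean of per-class recall.
  0: recall = 3/8 = 0.3750
  1: recall = 16/18 = 0.8889
  2: recall = 6/15 = 0.4000
  3: recall = 6/11 = 0.5455
  4: recall = 7/13 = 0.5385
Mean = (0.3750 + 0.8889 + 0.4000 + 0.5455 + 0.5385) / 5 = 0.550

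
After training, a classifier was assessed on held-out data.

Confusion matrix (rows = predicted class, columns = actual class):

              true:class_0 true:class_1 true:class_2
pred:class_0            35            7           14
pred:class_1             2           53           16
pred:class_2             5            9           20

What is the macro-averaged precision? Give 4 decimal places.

0.6532

Per-class precision (TP/(TP+FP)):
  class_0: TP=35, FP=7+14=21 → 35/56 = 0.62500
  class_1: TP=53, FP=2+16=18 → 53/71 = 0.74648
  class_2: TP=20, FP=5+9=14 → 20/34 = 0.58824
Macro-precision = mean = (0.62500 + 0.74648 + 0.58824) / 3 = 0.6532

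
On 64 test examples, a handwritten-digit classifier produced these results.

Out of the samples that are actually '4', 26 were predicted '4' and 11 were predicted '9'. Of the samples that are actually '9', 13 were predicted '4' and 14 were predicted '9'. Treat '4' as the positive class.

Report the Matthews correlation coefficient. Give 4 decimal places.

0.2239

MCC = (TP·TN − FP·FN) / √((TP+FP)(TP+FN)(TN+FP)(TN+FN))
Numerator = 26·14 − 13·11 = 221
Denominator = √(39·37·27·25) = √974025 = 986.9270
MCC = 221 / 986.9270 = 0.2239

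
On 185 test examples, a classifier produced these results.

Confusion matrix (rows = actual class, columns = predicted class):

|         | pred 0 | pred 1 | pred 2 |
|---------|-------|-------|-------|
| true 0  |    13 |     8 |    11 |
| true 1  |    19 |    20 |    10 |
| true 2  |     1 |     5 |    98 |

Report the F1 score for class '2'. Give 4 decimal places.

0.8789

One-vs-rest for '2': TP = diagonal; FP = other classes predicted '2'; FN = '2' predicted as other.
F1 score = 2·TP/(2·TP+FP+FN).
2: TP=98, FP=11+10=21, FN=1+5=6 → 196/223 = 0.87892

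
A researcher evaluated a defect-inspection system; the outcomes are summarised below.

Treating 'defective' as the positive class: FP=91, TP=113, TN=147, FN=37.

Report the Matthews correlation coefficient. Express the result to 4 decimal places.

0.3618

MCC = (TP·TN − FP·FN) / √((TP+FP)(TP+FN)(TN+FP)(TN+FN))
Numerator = 113·147 − 91·37 = 13244
Denominator = √(204·150·238·184) = √1340035200 = 36606.4912
MCC = 13244 / 36606.4912 = 0.3618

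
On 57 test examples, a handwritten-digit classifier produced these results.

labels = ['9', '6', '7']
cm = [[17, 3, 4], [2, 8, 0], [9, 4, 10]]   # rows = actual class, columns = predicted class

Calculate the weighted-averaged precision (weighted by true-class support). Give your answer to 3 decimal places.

Per-class precision (TP/(TP+FP)):
  9: TP=17, FP=2+9=11 → 17/28 = 0.6071
  6: TP=8, FP=3+4=7 → 8/15 = 0.5333
  7: TP=10, FP=4+0=4 → 10/14 = 0.7143
Weighted-precision = Σ (supportᵢ/N)·precisionᵢ with N=57: (24/57)·0.6071 + (10/57)·0.5333 + (23/57)·0.7143 = 0.637

0.637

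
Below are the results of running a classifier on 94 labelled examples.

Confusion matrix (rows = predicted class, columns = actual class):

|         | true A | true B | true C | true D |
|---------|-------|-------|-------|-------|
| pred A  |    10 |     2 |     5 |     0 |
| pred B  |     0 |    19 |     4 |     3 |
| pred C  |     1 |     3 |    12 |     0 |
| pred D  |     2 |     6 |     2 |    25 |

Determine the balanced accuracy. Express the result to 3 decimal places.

Balanced accuracy = mean of per-class recall.
  A: recall = 10/13 = 0.7692
  B: recall = 19/30 = 0.6333
  C: recall = 12/23 = 0.5217
  D: recall = 25/28 = 0.8929
Mean = (0.7692 + 0.6333 + 0.5217 + 0.8929) / 4 = 0.704

0.704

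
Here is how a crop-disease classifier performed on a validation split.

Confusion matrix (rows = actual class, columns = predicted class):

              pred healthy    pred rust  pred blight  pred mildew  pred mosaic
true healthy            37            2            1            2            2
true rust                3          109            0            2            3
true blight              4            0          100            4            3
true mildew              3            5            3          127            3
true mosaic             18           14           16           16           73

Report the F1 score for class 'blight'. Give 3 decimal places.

0.866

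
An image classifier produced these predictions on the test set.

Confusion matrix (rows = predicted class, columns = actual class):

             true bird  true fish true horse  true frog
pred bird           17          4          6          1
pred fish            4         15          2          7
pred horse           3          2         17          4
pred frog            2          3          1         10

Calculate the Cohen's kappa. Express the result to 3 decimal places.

0.467

Observed agreement pₒ = trace/N = 59/98 = 0.6020
Expected agreement pₑ = Σ (rowᵢ·colᵢ)/N² = (26·28 + 24·28 + 26·26 + 22·16)/98² = 0.2528
κ = (pₒ − pₑ)/(1 − pₑ) = (0.6020 − 0.2528)/(1 − 0.2528) = 0.467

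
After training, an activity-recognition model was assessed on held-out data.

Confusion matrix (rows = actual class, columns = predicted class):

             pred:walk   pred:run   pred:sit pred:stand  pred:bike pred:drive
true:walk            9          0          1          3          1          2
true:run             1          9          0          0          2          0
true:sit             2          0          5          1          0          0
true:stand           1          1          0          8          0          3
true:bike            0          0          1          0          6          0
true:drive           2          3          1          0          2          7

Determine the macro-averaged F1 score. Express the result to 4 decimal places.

Per-class F1 score (2·TP/(2·TP+FP+FN)):
  walk: TP=9, FP=1+2+1+0+2=6, FN=0+1+3+1+2=7 → 18/31 = 0.58065
  run: TP=9, FP=0+0+1+0+3=4, FN=1+0+0+2+0=3 → 18/25 = 0.72000
  sit: TP=5, FP=1+0+0+1+1=3, FN=2+0+1+0+0=3 → 10/16 = 0.62500
  stand: TP=8, FP=3+0+1+0+0=4, FN=1+1+0+0+3=5 → 16/25 = 0.64000
  bike: TP=6, FP=1+2+0+0+2=5, FN=0+0+1+0+0=1 → 12/18 = 0.66667
  drive: TP=7, FP=2+0+0+3+0=5, FN=2+3+1+0+2=8 → 14/27 = 0.51852
Macro-F1 score = mean = (0.58065 + 0.72000 + 0.62500 + 0.64000 + 0.66667 + 0.51852) / 6 = 0.6251

0.6251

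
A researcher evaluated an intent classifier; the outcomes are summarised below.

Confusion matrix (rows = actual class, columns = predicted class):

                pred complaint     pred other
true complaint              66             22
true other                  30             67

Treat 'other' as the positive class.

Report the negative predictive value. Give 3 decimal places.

NPV = TN/(TN+FN) = 66/(66+30) = 0.688

0.688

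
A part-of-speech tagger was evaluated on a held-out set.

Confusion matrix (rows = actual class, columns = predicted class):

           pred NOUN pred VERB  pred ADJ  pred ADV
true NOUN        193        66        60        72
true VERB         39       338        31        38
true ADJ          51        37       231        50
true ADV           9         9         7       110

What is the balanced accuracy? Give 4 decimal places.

Balanced accuracy = mean of per-class recall.
  NOUN: recall = 193/391 = 0.49361
  VERB: recall = 338/446 = 0.75785
  ADJ: recall = 231/369 = 0.62602
  ADV: recall = 110/135 = 0.81481
Mean = (0.49361 + 0.75785 + 0.62602 + 0.81481) / 4 = 0.6731

0.6731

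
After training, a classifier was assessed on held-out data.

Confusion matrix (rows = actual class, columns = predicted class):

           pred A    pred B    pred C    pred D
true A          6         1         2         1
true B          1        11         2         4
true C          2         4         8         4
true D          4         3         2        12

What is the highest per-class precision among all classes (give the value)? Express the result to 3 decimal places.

Per-class precision (TP/(TP+FP)):
  A: TP=6, FP=1+2+4=7 → 6/13 = 0.4615
  B: TP=11, FP=1+4+3=8 → 11/19 = 0.5789
  C: TP=8, FP=2+2+2=6 → 8/14 = 0.5714
  D: TP=12, FP=1+4+4=9 → 12/21 = 0.5714
Highest is class 'B' with precision = 0.579.

0.579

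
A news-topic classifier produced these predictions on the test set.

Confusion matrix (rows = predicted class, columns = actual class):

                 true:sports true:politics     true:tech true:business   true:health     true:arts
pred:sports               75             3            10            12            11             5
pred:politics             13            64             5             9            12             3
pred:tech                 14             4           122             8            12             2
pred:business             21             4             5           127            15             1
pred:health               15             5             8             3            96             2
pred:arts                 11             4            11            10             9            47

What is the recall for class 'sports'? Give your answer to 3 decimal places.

0.503

recall = TP/(TP+FN).
sports: TP=75, FN=13+14+21+15+11=74 → 75/149 = 0.5034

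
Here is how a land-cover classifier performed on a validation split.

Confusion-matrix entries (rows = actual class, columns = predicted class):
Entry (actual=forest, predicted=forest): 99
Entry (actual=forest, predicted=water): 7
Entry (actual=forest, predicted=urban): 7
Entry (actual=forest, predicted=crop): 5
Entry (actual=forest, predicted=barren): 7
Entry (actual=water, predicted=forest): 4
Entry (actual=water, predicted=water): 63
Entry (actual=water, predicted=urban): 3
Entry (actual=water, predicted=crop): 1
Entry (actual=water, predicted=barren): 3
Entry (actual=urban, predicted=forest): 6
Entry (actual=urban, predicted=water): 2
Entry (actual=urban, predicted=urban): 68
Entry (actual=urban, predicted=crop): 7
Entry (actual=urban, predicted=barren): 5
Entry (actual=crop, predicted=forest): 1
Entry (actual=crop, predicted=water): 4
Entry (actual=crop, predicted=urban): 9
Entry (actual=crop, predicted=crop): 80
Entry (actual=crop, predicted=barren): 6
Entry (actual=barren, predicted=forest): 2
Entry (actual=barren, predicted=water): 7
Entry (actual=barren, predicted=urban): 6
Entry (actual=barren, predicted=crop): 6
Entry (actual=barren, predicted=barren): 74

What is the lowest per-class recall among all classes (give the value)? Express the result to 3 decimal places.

0.773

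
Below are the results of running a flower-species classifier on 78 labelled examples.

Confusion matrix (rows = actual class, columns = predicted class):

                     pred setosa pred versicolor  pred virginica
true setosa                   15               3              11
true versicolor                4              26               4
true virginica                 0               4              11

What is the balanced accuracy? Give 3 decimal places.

Balanced accuracy = mean of per-class recall.
  setosa: recall = 15/29 = 0.5172
  versicolor: recall = 26/34 = 0.7647
  virginica: recall = 11/15 = 0.7333
Mean = (0.5172 + 0.7647 + 0.7333) / 3 = 0.672

0.672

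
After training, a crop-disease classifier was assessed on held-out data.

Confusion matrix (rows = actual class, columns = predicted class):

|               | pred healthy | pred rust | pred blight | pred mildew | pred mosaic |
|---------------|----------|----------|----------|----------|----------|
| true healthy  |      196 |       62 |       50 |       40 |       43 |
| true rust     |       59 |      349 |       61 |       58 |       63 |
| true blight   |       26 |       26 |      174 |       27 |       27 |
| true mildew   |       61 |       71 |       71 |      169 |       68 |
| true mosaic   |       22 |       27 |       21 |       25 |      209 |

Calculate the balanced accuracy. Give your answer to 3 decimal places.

0.557

Balanced accuracy = mean of per-class recall.
  healthy: recall = 196/391 = 0.5013
  rust: recall = 349/590 = 0.5915
  blight: recall = 174/280 = 0.6214
  mildew: recall = 169/440 = 0.3841
  mosaic: recall = 209/304 = 0.6875
Mean = (0.5013 + 0.5915 + 0.6214 + 0.3841 + 0.6875) / 5 = 0.557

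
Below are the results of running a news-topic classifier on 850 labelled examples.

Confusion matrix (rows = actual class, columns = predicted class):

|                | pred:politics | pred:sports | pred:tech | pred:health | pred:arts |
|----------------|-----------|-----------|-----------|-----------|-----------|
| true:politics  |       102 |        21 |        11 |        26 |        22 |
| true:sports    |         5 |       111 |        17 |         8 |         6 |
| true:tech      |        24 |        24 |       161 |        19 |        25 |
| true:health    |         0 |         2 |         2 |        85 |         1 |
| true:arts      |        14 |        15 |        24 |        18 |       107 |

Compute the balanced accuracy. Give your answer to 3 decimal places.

0.699

Balanced accuracy = mean of per-class recall.
  politics: recall = 102/182 = 0.5604
  sports: recall = 111/147 = 0.7551
  tech: recall = 161/253 = 0.6364
  health: recall = 85/90 = 0.9444
  arts: recall = 107/178 = 0.6011
Mean = (0.5604 + 0.7551 + 0.6364 + 0.9444 + 0.6011) / 5 = 0.699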